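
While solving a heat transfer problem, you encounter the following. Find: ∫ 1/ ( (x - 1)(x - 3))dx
Partial fractions: 1/((x-1)(x-3)) = A/(x-1) + B/(x-3)
A = -1/2, B = 1/2
∫ [-1/2· 1/(x-1) + 1/2· 1/(x-3)] dx
= (1/2)[ln|x-3| - ln|x-1|] + C

Answer: (1/2)·ln|(x-3)/(x-1)| + C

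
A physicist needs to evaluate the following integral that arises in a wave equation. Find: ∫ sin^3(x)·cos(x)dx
Let u=sin(x), du=cos(x) dx
∫ u^3 du=u^4/4+C

Answer: sin^4(x)/4+C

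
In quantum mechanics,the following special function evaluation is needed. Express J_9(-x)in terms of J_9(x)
For integer n: J_n(-x) = (-1)^n J_n(x)
With n = 9: J_9(-x) = (-1)^9 J_9(x) = -J_9(x)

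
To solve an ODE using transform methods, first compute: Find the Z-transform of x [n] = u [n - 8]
Using the time-shift property: Z{u[n-8]} = z^(-8) * z/(z-1)
= z^(-7)/(z-1)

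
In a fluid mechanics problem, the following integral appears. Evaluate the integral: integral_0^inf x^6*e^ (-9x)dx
This is a Gamma integral. Substitute u = 9x (du = 9 dx):
integral_0^inf x^6 * e^(-9x) dx = (1/9^7) integral_0^inf u^6 * e^(-u) du
= Gamma(7)/9^7 = 6!/9^7 = 720/4782969

Answer: 80/531441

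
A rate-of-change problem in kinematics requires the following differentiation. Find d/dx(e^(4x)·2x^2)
Product rule: (fg)' = f'g+fg'
f = e^(4x), f' = 4·e^(4x)
g = 2x^2, g' = 4x

Answer: 8·e^(4x)·x^2+4·e^(4x)·x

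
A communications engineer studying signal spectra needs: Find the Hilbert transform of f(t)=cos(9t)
The Hilbert transform shifts each frequency component by -pi/2.
H{cos(wt)} = sin(wt)
With w = 9: H{cos(9t)} = sin(9t)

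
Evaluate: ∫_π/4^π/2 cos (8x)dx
Antiderivative: sin(8x)/8
Evaluate at bounds: [sin(8·π/2)/8] - [sin(8·π/4)/8]
= ((0) - (0))/8 = 0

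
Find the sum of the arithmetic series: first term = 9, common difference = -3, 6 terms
Last term: a_n = 9+(6-1)·-3 = -6
Sum = n(a_1+a_n)/2 = 6(9+(-6))/2 = 9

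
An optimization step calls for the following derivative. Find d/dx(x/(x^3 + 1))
Quotient rule: (f/g)'=(f'g - fg')/g²
f=x, f'=1
g=x^3 + 1, g'=3x^2

Answer: (1·(x^3 + 1) - 3x^3)/(x^3 + 1)²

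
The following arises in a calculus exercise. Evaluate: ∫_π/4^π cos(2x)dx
Antiderivative: sin(2x)/2
Evaluate at bounds: [sin(2·π)/2] - [sin(2·π/4)/2]
=((0) - (1))/2=-1/2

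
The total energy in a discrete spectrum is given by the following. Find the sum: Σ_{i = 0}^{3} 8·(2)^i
Geometric series: S = a(1 - r^n)/(1 - r)
a = 8, r = 2, n = 4
S = 8(1 - 16)/-1 = 120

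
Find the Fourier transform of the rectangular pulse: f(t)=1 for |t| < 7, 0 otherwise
F(omega) = integral from -7 to 7 of e^(-j * omega * t) dt
= 2 * sin(7 * omega)/omega = 14 * sinc(7 * omega/pi)

Answer: 2 * sin(7 * omega)/omega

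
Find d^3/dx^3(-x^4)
Apply power rule 3 times:
d^1: -4x^3
d^2: -12x^2
d^3: -24x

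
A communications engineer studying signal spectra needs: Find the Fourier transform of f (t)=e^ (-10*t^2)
The Fourier transform of a Gaussian e^(-a*t^2) is sqrt(pi/a)*e^(-omega^2/(4a)).
With a = 10: F(omega) = sqrt(pi/10)*e^(-omega^2/40)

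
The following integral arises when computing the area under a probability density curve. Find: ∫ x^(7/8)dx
Power rule: ∫ x^(7/8) dx = x^(15/8)/(15/8) + C

Answer: (8/15)·x^(15/8) + C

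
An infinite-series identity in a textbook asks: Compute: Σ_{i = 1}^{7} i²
Using formula: Σ i^2=n(n+1)(2n+1)/6=7·8·15/6=140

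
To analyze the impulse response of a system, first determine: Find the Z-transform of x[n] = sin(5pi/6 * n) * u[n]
Z{sin(w0*n)*u[n]} = z*sin(w0)/(z^2 - 2z*cos(w0) + 1)
With w0 = 5pi/6: X(z) = z*sin(5pi/6)/(z^2 - 2z*cos(5pi/6) + 1)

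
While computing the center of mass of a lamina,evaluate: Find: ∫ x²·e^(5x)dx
Integration by parts twice:
First: u=x², dv=e^(5x) dx => x²e^(5x)/5 - (2/5)∫ xe^(5x) dx
Second (∫ xe^(5x) dx): xe^(5x)/5 - e^(5x)/25
Combining: e^(5x)(x²/5 - 2x/25 + 2/125) + C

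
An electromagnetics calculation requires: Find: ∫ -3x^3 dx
Using power rule: ∫ -3x^3 dx=-3/4 x^4 + C=(-3/4)x^4 + C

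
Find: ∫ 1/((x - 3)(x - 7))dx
Partial fractions: 1/((x-3)(x-7))=A/(x-3) + B/(x-7)
A=-1/4, B=1/4
∫ [-1/4· 1/(x-3) + 1/4· 1/(x-7)] dx
=(1/4)[ln|x-7| - ln|x-3|] + C

Answer: (1/4)·ln|(x-7)/(x-3)| + C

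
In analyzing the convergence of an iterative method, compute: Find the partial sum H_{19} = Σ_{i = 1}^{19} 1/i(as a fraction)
H_19=1 + 1/2 + 1/3 + ... + 1/19
=275295799/77597520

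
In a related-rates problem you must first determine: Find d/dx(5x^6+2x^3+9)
Power rule: d/dx(ax^n)=n·a·x^(n-1)
Term by term: 30·x^5 + 6·x^2

Answer: 30x^5 + 6x^2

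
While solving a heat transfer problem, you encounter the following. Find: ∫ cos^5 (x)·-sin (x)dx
Let u = cos(x), du = -sin(x) dx
∫ u^5 du = u^6/6+C

Answer: cos^6(x)/6+C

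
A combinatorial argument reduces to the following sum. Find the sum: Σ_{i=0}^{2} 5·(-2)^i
Geometric series: S=a(1 - r^n)/(1 - r)
a=5, r=-2, n=3
S=5(1 + 8)/3=15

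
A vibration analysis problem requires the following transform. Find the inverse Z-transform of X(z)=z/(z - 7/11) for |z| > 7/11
Standard pair: z/(z-a) <-> a^n * u[n] for causal signals
With a=7/11: x[n]=(7/11)^n * u[n]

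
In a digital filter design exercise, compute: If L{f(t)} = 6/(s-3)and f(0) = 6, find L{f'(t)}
L{f'(t)}=s·F(s) - f(0)=6s/(s-3) - 6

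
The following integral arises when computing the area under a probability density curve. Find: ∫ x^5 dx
Using power rule: ∫ x^5 dx=1/6 x^6 + C=(1/6)x^6 + C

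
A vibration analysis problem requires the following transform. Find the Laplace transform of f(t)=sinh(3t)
L{sinh(at)}=a/(s²-a²)
L{sinh(3t)}=3/(s²-9)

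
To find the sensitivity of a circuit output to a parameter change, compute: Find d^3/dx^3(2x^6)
Apply power rule 3 times:
d^1: 12x^5
d^2: 60x^4
d^3: 240x^3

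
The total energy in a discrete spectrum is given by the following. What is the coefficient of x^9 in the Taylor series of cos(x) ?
cos(x) has only even powers. Coefficient of x^9=0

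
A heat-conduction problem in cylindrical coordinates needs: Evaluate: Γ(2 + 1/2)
Γ(n + 1/2) = (2n)!√π/(4^n·n!)
= 24√π/(16·2) = (3/4)·√π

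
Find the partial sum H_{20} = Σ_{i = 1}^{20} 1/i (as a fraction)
H_20 = 1 + 1/2 + 1/3 + ... + 1/20
= 55835135/15519504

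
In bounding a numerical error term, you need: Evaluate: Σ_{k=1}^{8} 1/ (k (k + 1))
Partial fractions: 1/(k(k + 1))=1/k - 1/(k + 1)
Telescoping sum: 1(1 - 1/9)=1·8/9

Answer: 8/9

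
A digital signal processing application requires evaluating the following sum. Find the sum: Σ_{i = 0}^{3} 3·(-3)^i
Geometric series: S=a(1 - r^n)/(1 - r)
a=3, r=-3, n=4
S=3(1-81)/4=-60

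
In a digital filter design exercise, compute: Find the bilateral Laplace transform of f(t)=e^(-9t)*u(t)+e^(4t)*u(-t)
For e^(-9t) * u(t): L=1/(s+9), Re(s) > -9
For e^(4t) * u(-t): L=-1/(s-4), Re(s) < 4
Combined: F(s)=1/(s+9)-1/(s-4), -9 < Re(s) < 4

Answer: 1/(s+9)-1/(s-4), ROC: -9 < Re(s) < 4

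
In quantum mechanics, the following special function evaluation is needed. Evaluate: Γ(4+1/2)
Γ(n+1/2) = (2n)!√π/(4^n·n!)
= 40320√π/(256·24) = (105/16)·√π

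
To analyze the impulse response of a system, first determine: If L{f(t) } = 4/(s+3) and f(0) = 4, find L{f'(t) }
L{f'(t)} = s·F(s) - f(0) = 4s/(s+3)-4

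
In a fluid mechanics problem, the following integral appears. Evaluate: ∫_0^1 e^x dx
Antiderivative: e^x
Evaluate: (e^1 - 1)

Answer: e^1 - 1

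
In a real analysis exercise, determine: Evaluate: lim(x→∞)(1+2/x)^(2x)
Rewrite as [(1 + 2/x)^x]^2.
lim(1 + 2/x)^x=e^2, so limit=(e^2)^2=e^4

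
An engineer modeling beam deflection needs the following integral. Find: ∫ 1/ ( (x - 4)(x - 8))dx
Partial fractions: 1/((x-4)(x-8)) = A/(x-4) + B/(x-8)
A = -1/4, B = 1/4
∫ [-1/4· 1/(x-4) + 1/4· 1/(x-8)] dx
= (1/4)[ln|x-8| - ln|x-4|] + C

Answer: (1/4)·ln|(x-8)/(x-4)| + C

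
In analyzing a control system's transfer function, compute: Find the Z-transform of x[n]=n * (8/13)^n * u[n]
Using the property Z{n*a^n*u[n]}=az/(z-a)^2
With a=8/13: X(z)=(8/13)z/(z - 8/13)^2, |z| > 8/13

Answer: (8/13)z/(z - 8/13)^2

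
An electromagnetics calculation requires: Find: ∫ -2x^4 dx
Using power rule: ∫ -2x^4 dx = -2/5 x^5 + C = (-2/5)x^5 + C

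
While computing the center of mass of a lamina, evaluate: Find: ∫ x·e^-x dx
Integration by parts: u=x, dv=e^-x dx
du=dx, v=-e^-x
=-x·e^-x - ∫ -e^-x dx
=-x·e^-x - e^-x + C

Answer: -e^-x(x + 1) + C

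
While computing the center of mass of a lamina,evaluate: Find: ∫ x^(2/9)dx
Power rule: ∫ x^(2/9) dx = x^(11/9)/(11/9)+C

Answer: (9/11)·x^(11/9)+C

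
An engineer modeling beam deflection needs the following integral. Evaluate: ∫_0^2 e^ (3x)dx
Antiderivative: (1/3)e^(3x)
Evaluate: (1/3)(e^6-1)

Answer: (e^6-1)/3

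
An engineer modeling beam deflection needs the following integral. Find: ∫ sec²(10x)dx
Since d/dx[tan(10x)]=10sec²(10x), integral=tan(10x)/10 + C

Answer: (1/10)tan(10x) + C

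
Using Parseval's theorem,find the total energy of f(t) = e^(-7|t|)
Parseval's theorem: E=integral |f(t)|^2 dt=(1/2pi) integral |F(omega)|^2 domega
E=integral_{-inf}^{inf} e^(-14|t|) dt=2 * integral_0^inf e^(-14t) dt=2/(2 * 7)=1/7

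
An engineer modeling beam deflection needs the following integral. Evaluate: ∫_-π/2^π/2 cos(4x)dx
Antiderivative: sin(4x)/4
Evaluate at bounds: [sin(4·π/2)/4] - [sin(4·-π/2)/4]
= ((0) - (0))/4 = 0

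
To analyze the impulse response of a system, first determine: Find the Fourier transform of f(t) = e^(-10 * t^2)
The Fourier transform of a Gaussian e^(-a*t^2) is sqrt(pi/a)*e^(-omega^2/(4a)).
With a = 10: F(omega) = sqrt(pi/10)*e^(-omega^2/40)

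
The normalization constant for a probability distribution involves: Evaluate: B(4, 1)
B(x,y) = Γ(x)Γ(y)/Γ(x + y) = (x-1)!(y-1)!/(x + y-1)!
B(4,1) = 3!·0!/4! = 1/4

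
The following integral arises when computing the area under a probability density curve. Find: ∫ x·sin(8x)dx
By parts: u = x, dv = sin(8x) dx
du = dx, v = -cos(8x)/8
= -x·cos(8x)/8+sin(8x)/8²+C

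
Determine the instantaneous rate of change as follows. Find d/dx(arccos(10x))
d/dx[arccos(u)]=-u'/√(1-u²), u=10x, u'=10

Answer: -10/√(1 - 100x²)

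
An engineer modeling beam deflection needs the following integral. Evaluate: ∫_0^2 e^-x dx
Antiderivative: -e^-x
Evaluate: -(e^-2-1)

Answer: (e^-2-1)/(-1)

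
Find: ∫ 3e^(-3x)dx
Since d/dx[e^(-3x)]=-3e^(-3x), we get -1 e^(-3x)+C

Answer: -e^(-3x)+C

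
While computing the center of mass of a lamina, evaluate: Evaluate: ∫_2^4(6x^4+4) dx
Step 1: Find antiderivative F(x) = (6/5)x^5 + 4x
Step 2: F(4) - F(2) = 6224/5 - (232/5) = 5992/5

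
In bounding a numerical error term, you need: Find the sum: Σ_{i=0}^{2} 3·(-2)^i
Geometric series: S=a(1 - r^n)/(1 - r)
a=3, r=-2, n=3
S=3(1 + 8)/3=9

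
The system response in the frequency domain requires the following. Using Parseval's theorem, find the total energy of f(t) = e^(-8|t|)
Parseval's theorem: E = integral |f(t)|^2 dt = (1/2pi) integral |F(omega)|^2 domega
E = integral_{-inf}^{inf} e^(-16|t|) dt = 2*integral_0^inf e^(-16t) dt = 2/(2*8) = 1/8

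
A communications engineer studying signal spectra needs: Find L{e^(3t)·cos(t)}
First shifting: L{e^(at)f(t)} = F(s-a)
L{cos(t)} = s/(s²+1)
Shift: (s-3)/((s-3)²+1)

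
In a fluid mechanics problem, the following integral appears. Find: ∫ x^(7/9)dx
Power rule: ∫ x^(7/9) dx=x^(16/9)/(16/9)+C

Answer: (9/16)·x^(16/9)+C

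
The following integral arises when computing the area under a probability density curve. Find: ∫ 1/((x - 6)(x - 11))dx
Partial fractions: 1/((x-6)(x-11))=A/(x-6) + B/(x-11)
A=-1/5, B=1/5
∫ [-1/5· 1/(x-6) + 1/5· 1/(x-11)] dx
=(1/5)[ln|x-11| - ln|x-6|] + C

Answer: (1/5)·ln|(x-11)/(x-6)| + C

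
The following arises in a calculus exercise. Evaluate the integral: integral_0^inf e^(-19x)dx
integral_0^inf e^(-19x) dx=[-1/19*e^(-19x)]_0^inf
=0 - (-1/19)=1/19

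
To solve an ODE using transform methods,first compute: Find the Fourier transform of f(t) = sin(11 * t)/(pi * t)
sin(W * t)/(pi * t)=(W/pi) * sinc(W * t/pi) is the impulse response of the ideal low-pass filter with cutoff W (here W=11).
Its Fourier transform is a rectangular function:
F(omega)=1 for |omega| < 11, 0 otherwise

Answer: rect(omega/22) [i.e., 1 for |omega| < 11, 0 otherwise]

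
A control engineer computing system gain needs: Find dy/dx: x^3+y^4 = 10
Differentiate: 3x^2 + 4y^3·(dy/dx) = 0
dy/dx = -3x^2/(4y^3)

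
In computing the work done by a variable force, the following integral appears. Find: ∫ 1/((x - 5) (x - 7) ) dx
Partial fractions: 1/((x-5)(x-7))=A/(x-5)+B/(x-7)
A=-1/2, B=1/2
∫ [-1/2· 1/(x-5)+1/2· 1/(x-7)] dx
=(1/2)[ln|x-7| - ln|x-5|]+C

Answer: (1/2)·ln|(x-7)/(x-5)|+C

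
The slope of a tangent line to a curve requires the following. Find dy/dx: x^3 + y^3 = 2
Differentiate: 3x^2 + 3y^2·(dy/dx)=0
dy/dx=-3x^2/(3y^2)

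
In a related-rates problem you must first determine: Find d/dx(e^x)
Chain rule: d/dx[e^u] = e^u · u' where u = x
u' = 1

Answer: 1·e^x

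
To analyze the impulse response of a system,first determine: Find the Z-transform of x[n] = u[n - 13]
Using the time-shift property: Z{u[n-13]}=z^(-13)*z/(z-1)
=z^(-12)/(z-1)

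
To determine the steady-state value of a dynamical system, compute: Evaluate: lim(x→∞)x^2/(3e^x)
Apply L'Hôpital 2 times (∞/∞ each time):
Eventually get 2!/(3e^x) → 0

Answer: 0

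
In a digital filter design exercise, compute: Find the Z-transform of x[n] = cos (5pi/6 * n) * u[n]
Z{cos(w0*n)*u[n]} = z(z - cos(w0))/(z^2-2z*cos(w0)+1)
With w0 = 5pi/6: X(z) = z(z - cos(5pi/6))/(z^2-2z*cos(5pi/6)+1)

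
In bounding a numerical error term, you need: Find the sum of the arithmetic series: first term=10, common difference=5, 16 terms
Last term: a_n=10 + (16 - 1)·5=85
Sum=n(a_1 + a_n)/2=16(10 + 85)/2=760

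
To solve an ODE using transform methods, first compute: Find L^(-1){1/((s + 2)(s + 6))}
Partial fractions: 1/((s + 2)(s + 6)) = A/(s + 2) + B/(s + 6)
Cover-up: A = 1/(s + 6)|_{s = -2} = 1/4; B = 1/(s + 2)|_{s = -6} = -1/4
L^(-1) = (1/4)e^(-2t) - (1/4)e^(-6t)

Answer: (1/4)(e^(-2t) - e^(-6t))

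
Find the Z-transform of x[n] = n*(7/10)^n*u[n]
Using the property Z{n * a^n * u[n]}=az/(z-a)^2
With a=7/10: X(z)=(7/10)z/(z - 7/10)^2, |z| > 7/10

Answer: (7/10)z/(z - 7/10)^2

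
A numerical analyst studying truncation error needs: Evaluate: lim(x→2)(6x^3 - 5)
Polynomial is continuous, so substitute x=2:
6·2^3-5=43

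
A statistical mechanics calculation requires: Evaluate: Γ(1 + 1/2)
Γ(n+1/2)=(2n)!√π/(4^n·n!)
=2√π/(4·1)=(1/2)·√π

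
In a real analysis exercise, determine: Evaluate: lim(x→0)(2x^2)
Polynomial is continuous, so substitute x=0:
2·0^2=0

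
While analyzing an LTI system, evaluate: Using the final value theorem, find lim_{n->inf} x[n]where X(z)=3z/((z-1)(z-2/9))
Final value theorem: lim x[n]=lim_{z->1} (z-1)*X(z)
(z-1)*X(z)=3z/(z-2/9)
As z->1: 3/(1-2/9)=3/(7/9)=27/7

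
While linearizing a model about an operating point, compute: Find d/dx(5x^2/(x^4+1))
Quotient rule: (f/g)'=(f'g - fg')/g²
f=5x^2, f'=10x
g=x^4 + 1, g'=4x^3

Answer: (10x·(x^4 + 1) - 20x^5)/(x^4 + 1)²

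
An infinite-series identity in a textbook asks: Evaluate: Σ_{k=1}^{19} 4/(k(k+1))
Partial fractions: 4/(k(k + 1))=4/k - 4/(k + 1)
Telescoping sum: 4(1 - 1/20)=4·19/20

Answer: 19/5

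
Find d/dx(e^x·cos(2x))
Product rule: (fg)' = f'g+fg'
f = e^x, f' = e^x
g = cos(2x), g' = -2·sin(2x)

Answer: e^x·cos(2x)-2·e^x·sin(2x)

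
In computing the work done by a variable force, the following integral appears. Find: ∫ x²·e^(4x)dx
Integration by parts twice:
First: u=x², dv=e^(4x) dx => x²e^(4x)/4 - (2/4)∫ xe^(4x) dx
Second (∫ xe^(4x) dx): xe^(4x)/4 - e^(4x)/16
Combining: e^(4x)(x²/4 - 2x/16 + 2/64) + C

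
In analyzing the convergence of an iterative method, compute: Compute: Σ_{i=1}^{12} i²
Using formula: Σ i^2=n(n + 1)(2n + 1)/6=12·13·25/6=650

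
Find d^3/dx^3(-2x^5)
Apply power rule 3 times:
d^1: -10x^4
d^2: -40x^3
d^3: -120x^2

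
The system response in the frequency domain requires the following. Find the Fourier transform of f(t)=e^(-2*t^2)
The Fourier transform of a Gaussian e^(-a*t^2) is sqrt(pi/a)*e^(-omega^2/(4a)).
With a = 2: F(omega) = sqrt(pi/2)*e^(-omega^2/8)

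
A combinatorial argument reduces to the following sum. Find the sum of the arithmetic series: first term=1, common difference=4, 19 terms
Last term: a_n=1 + (19 - 1)·4=73
Sum=n(a_1 + a_n)/2=19(1 + 73)/2=703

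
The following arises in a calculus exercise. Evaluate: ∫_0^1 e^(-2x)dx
Antiderivative: (1/(-2))e^(-2x)
Evaluate: (1/(-2))(e^-2-1)

Answer: (e^-2-1)/(-2)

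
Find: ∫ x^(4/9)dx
Power rule: ∫ x^(4/9) dx=x^(13/9)/(13/9) + C

Answer: (9/13)·x^(13/9) + C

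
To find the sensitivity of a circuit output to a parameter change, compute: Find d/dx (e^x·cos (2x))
Product rule: (fg)' = f'g+fg'
f = e^x, f' = e^x
g = cos(2x), g' = -2·sin(2x)

Answer: e^x·cos(2x)-2·e^x·sin(2x)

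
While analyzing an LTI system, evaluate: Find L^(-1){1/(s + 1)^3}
L^(-1){1/(s-a)^n}=t^(n-1)·e^(at)/(n-1)!
Here a=-1, n=3: t^2·e^(-t)/2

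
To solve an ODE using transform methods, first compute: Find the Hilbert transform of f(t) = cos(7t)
The Hilbert transform shifts each frequency component by -pi/2.
H{cos(wt)} = sin(wt)
With w = 7: H{cos(7t)} = sin(7t)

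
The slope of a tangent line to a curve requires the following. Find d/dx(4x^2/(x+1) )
Quotient rule: (f/g)'=(f'g - fg')/g²
f=4x^2, f'=8x
g=x + 1, g'=1

Answer: (8x·(x + 1) - 4x^2)/(x + 1)²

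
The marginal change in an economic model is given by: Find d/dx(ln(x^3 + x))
Chain rule: d/dx[ln(u)] = u'/u where u = x^3 + x
u' = 3x^2 + 1

Answer: (3x^2 + 1)/(x^3 + x)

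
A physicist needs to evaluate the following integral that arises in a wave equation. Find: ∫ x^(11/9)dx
Power rule: ∫ x^(11/9) dx = x^(20/9)/(20/9) + C

Answer: (9/20)·x^(20/9) + C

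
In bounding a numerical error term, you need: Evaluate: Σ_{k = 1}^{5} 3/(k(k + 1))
Partial fractions: 3/(k(k+1))=3/k - 3/(k+1)
Telescoping sum: 3(1-1/6)=3·5/6

Answer: 5/2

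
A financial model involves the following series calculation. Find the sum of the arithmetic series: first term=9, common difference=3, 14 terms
Last term: a_n = 9 + (14 - 1)·3 = 48
Sum = n(a_1 + a_n)/2 = 14(9 + 48)/2 = 399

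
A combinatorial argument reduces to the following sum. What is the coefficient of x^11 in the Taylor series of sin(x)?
sin(x) = Σ (-1)^k x^(2k+1)/(2k+1)!
For x^11: (-1)^5/11! = -1/39916800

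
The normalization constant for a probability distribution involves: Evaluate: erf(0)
erf(0)=0 (error function is odd and erf(0)=0 by definition)

Answer: 0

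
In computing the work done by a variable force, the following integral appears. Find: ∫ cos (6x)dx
Using substitution u = 6x: ∫ cos(u) du/6 = sin(u)/6+C

Answer: (1/6)sin(6x)+C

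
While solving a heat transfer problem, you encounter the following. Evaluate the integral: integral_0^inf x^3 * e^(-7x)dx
This is a Gamma integral. Substitute u=7x (du=7 dx):
integral_0^inf x^3*e^(-7x) dx=(1/7^4) integral_0^inf u^3*e^(-u) du
=Gamma(4)/7^4=3!/7^4=6/2401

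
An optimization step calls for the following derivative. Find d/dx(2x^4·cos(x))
Product rule: (fg)'=f'g + fg'
f=2x^4, f'=8x^3
g=cos(x), g'=-sin(x)

Answer: 8x^3·cos(x) - 2x^4·sin(x)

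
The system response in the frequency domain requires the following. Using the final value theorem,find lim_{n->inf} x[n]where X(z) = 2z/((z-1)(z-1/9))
Final value theorem: lim x[n]=lim_{z->1} (z-1)*X(z)
(z-1)*X(z)=2z/(z-1/9)
As z->1: 2/(1 - 1/9)=2/(8/9)=9/4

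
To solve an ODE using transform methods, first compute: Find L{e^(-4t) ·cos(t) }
First shifting: L{e^(at)f(t)} = F(s-a)
L{cos(t)} = s/(s²+1)
Shift: (s+4)/((s+4)²+1)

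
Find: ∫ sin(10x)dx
Using substitution u = 10x: ∫ sin(u) du/10 = -cos(u)/10+C

Answer: (-1/10)cos(10x)+C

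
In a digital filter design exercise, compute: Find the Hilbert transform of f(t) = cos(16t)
The Hilbert transform shifts each frequency component by -pi/2.
H{cos(wt)}=sin(wt)
With w=16: H{cos(16t)}=sin(16t)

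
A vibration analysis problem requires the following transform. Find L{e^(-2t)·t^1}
First shifting: L{e^(at)f(t)} = F(s-a)
L{t^1} = 1/s^2
Shift s → s + 2: 1/(s + 2)^2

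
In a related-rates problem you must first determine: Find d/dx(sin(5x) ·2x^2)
Product rule: (fg)' = f'g+fg'
f = sin(5x), f' = 5·cos(5x)
g = 2x^2, g' = 4x

Answer: 10·cos(5x)·x^2+4·sin(5x)·x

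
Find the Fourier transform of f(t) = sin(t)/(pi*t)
sin(W * t)/(pi * t) = (W/pi) * sinc(W * t/pi) is the impulse response of the ideal low-pass filter with cutoff W (here W = 1).
Its Fourier transform is a rectangular function:
F(omega) = 1 for |omega| < 1, 0 otherwise

Answer: rect(omega/2) [i.e., 1 for |omega| < 1, 0 otherwise]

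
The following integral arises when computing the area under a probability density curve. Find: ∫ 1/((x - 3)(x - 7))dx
Partial fractions: 1/((x-3)(x-7))=A/(x-3) + B/(x-7)
A=-1/4, B=1/4
∫ [-1/4· 1/(x-3) + 1/4· 1/(x-7)] dx
=(1/4)[ln|x-7| - ln|x-3|] + C

Answer: (1/4)·ln|(x-7)/(x-3)| + C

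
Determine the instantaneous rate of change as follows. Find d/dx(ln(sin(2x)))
Chain rule: d/dx[ln(u)] = u'/u where u = sin(2x)
u' = 2cos(2x)

Answer: (2cos(2x))/(sin(2x))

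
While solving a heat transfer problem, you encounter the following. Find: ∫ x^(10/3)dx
Power rule: ∫ x^(10/3) dx=x^(13/3)/(13/3)+C

Answer: (3/13)·x^(13/3)+C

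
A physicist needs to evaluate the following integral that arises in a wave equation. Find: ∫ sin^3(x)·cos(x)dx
Let u = sin(x), du = cos(x) dx
∫ u^3 du = u^4/4 + C

Answer: sin^4(x)/4 + C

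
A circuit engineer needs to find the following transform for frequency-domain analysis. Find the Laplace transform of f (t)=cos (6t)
L{cos(wt)} = s/(s²+w²)
L{cos(6t)} = s/(s²+36)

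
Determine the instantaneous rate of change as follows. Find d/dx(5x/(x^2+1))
Quotient rule: (f/g)'=(f'g - fg')/g²
f=5x, f'=5
g=x^2+1, g'=2x

Answer: (5·(x^2+1)-10x^2)/(x^2+1)²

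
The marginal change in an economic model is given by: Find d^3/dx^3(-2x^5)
Apply power rule 3 times:
d^1: -10x^4
d^2: -40x^3
d^3: -120x^2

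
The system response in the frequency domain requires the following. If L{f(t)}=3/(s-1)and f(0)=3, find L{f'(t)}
L{f'(t)} = s·F(s) - f(0) = 3s/(s-1)-3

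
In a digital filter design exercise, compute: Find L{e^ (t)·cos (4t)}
First shifting: L{e^(at)f(t)} = F(s-a)
L{cos(4t)} = s/(s² + 16)
Shift: (s-1)/((s-1)² + 16)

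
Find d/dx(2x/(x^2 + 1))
Quotient rule: (f/g)' = (f'g - fg')/g²
f = 2x, f' = 2
g = x^2 + 1, g' = 2x

Answer: (2·(x^2 + 1) - 4x^2)/(x^2 + 1)²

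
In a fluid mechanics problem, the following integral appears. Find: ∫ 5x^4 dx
Using power rule: ∫ 5x^4 dx = 5/5 x^5 + C = x^5 + C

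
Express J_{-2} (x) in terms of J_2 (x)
For integer n: J_{-n}(x)=(-1)^n J_n(x)
With n=2: J_{-2}(x)=(-1)^2 J_2(x)=J_2(x)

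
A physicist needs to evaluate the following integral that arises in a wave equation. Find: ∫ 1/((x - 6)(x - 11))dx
Partial fractions: 1/((x-6)(x-11)) = A/(x-6)+B/(x-11)
A = -1/5, B = 1/5
∫ [-1/5· 1/(x-6)+1/5· 1/(x-11)] dx
= (1/5)[ln|x-11| - ln|x-6|]+C

Answer: (1/5)·ln|(x-11)/(x-6)|+C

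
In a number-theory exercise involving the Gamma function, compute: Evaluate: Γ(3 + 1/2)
Γ(n+1/2)=(2n)!√π/(4^n·n!)
=720√π/(64·6)=(15/8)·√π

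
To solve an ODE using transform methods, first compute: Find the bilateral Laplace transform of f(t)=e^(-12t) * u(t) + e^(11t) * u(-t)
For e^(-12t)*u(t): L=1/(s + 12), Re(s) > -12
For e^(11t)*u(-t): L=-1/(s-11), Re(s) < 11
Combined: F(s)=1/(s + 12) - 1/(s-11), -12 < Re(s) < 11

Answer: 1/(s + 12) - 1/(s-11), ROC: -12 < Re(s) < 11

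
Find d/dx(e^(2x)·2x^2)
Product rule: (fg)' = f'g + fg'
f = e^(2x), f' = 2·e^(2x)
g = 2x^2, g' = 4x

Answer: 4·e^(2x)·x^2 + 4·e^(2x)·x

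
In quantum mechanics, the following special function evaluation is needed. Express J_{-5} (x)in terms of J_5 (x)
For integer n: J_{-n}(x)=(-1)^n J_n(x)
With n=5: J_{-5}(x)=(-1)^5 J_5(x)=-J_5(x)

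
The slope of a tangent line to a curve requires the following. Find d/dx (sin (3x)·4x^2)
Product rule: (fg)'=f'g + fg'
f=sin(3x), f'=3·cos(3x)
g=4x^2, g'=8x

Answer: 12·cos(3x)·x^2 + 8·sin(3x)·x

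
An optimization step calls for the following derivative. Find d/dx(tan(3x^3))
Chain rule: d/dx[tan(u)] = sec²(u)·u' where u = 3x^3
u' = 9x^2

Answer: 9x^2·sec²(3x^3)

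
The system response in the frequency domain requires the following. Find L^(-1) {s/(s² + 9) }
L^(-1){s/(s²+w²)}=cos(wt)
Here w=3

Answer: cos(3t)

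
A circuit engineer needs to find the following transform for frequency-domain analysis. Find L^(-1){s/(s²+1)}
L^(-1){s/(s²+w²)}=cos(wt)
Here w=1

Answer: cos(t)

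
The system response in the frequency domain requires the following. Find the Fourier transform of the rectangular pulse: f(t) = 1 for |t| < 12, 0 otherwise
F(omega) = integral from -12 to 12 of e^(-j*omega*t) dt
= 2*sin(12*omega)/omega = 24*sinc(12*omega/pi)

Answer: 2*sin(12*omega)/omega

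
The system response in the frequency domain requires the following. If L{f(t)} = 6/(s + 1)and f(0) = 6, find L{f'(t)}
L{f'(t)} = s·F(s) - f(0) = 6s/(s+1)-6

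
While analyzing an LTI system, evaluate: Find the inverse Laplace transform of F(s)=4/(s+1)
L^(-1){4/(s-a)}=c·e^(at)
Here a=-1, c=4

Answer: 4e^(-t)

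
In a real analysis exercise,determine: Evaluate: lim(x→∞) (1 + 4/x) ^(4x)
Rewrite as [(1+4/x)^x]^4.
lim(1+4/x)^x = e^4, so limit = (e^4)^4 = e^16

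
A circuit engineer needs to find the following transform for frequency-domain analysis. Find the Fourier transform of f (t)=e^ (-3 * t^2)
The Fourier transform of a Gaussian e^(-a*t^2) is sqrt(pi/a)*e^(-omega^2/(4a)).
With a = 3: F(omega) = sqrt(pi/3)*e^(-omega^2/12)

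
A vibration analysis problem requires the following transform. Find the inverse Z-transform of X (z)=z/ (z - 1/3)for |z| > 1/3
Standard pair: z/(z-a) <-> a^n * u[n] for causal signals
With a=1/3: x[n]=(1/3)^n * u[n]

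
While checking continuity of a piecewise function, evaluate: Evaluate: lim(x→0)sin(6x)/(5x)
L'Hôpital (0/0): lim 6cos(6x)/5 = 6/5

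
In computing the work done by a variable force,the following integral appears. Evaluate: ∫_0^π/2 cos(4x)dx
Antiderivative: sin(4x)/4
Evaluate at bounds: [sin(4·π/2)/4] - [sin(4·0)/4]
=((0) - (0))/4=0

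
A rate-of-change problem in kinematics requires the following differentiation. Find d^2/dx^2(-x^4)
Apply power rule 2 times:
d^1: -4x^3
d^2: -12x^2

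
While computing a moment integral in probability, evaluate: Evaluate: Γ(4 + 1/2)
Γ(n + 1/2) = (2n)!√π/(4^n·n!)
= 40320√π/(256·24) = (105/16)·√π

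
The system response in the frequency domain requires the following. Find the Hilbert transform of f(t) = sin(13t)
The Hilbert transform shifts each frequency component by -pi/2.
H{sin(wt)}=-cos(wt)
With w=13: H{sin(13t)}=-cos(13t)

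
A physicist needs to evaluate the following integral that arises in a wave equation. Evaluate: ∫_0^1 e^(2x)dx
Antiderivative: (1/2)e^(2x)
Evaluate: (1/2)(e^2-1)

Answer: (e^2-1)/2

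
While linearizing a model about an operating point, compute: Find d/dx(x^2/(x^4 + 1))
Quotient rule: (f/g)'=(f'g - fg')/g²
f=x^2, f'=2x
g=x^4+1, g'=4x^3

Answer: (2x·(x^4+1)-4x^5)/(x^4+1)²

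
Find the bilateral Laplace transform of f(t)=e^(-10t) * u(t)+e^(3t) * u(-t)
For e^(-10t)*u(t): L = 1/(s + 10), Re(s) > -10
For e^(3t)*u(-t): L = -1/(s-3), Re(s) < 3
Combined: F(s) = 1/(s + 10) - 1/(s-3), -10 < Re(s) < 3

Answer: 1/(s + 10) - 1/(s-3), ROC: -10 < Re(s) < 3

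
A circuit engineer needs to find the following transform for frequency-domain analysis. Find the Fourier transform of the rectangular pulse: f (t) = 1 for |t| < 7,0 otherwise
F(omega)=integral from -7 to 7 of e^(-j * omega * t) dt
=2 * sin(7 * omega)/omega=14 * sinc(7 * omega/pi)

Answer: 2 * sin(7 * omega)/omega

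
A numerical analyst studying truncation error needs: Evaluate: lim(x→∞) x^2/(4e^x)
Apply L'Hôpital 2 times (∞/∞ each time):
Eventually get 2!/(4e^x) → 0

Answer: 0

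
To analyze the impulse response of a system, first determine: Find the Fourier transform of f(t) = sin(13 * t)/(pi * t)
sin(W * t)/(pi * t) = (W/pi) * sinc(W * t/pi) is the impulse response of the ideal low-pass filter with cutoff W (here W = 13).
Its Fourier transform is a rectangular function:
F(omega) = 1 for |omega| < 13, 0 otherwise

Answer: rect(omega/26) [i.e., 1 for |omega| < 13, 0 otherwise]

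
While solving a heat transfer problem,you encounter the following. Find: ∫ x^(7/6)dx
Power rule: ∫ x^(7/6) dx = x^(13/6)/(13/6)+C

Answer: (6/13)·x^(13/6)+C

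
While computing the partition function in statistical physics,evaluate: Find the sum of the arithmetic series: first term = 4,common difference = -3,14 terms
Last term: a_n = 4 + (14 - 1)·-3 = -35
Sum = n(a_1 + a_n)/2 = 14(4 + (-35))/2 = -217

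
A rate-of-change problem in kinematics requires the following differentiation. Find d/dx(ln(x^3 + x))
Chain rule: d/dx[ln(u)]=u'/u where u=x^3+x
u'=3x^2+1

Answer: (3x^2+1)/(x^3+x)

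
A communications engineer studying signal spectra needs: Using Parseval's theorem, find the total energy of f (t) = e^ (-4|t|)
Parseval's theorem: E=integral |f(t)|^2 dt=(1/2pi) integral |F(omega)|^2 domega
E=integral_{-inf}^{inf} e^(-8|t|) dt=2*integral_0^inf e^(-8t) dt=2/(2*4)=1/4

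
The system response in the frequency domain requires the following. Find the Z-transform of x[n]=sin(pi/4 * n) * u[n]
Z{sin(w0 * n) * u[n]}=z * sin(w0)/(z^2 - 2z * cos(w0) + 1)
With w0=pi/4: X(z)=z * sin(pi/4)/(z^2 - 2z * cos(pi/4) + 1)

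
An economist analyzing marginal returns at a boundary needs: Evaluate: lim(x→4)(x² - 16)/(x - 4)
Factor: (x² - 16)=(x-4)(x+4)
Cancel (x-4): lim(x→4) (x+4)=8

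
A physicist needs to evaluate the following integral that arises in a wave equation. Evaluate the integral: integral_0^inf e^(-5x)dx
integral_0^inf e^(-5x) dx = [-1/5 * e^(-5x)]_0^inf
= 0 - (-1/5) = 1/5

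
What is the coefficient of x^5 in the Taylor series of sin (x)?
sin(x)=Σ (-1)^k x^(2k + 1)/(2k + 1)!
For x^5: (-1)^2/5!=1/120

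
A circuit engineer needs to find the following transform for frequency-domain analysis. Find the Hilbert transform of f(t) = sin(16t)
The Hilbert transform shifts each frequency component by -pi/2.
H{sin(wt)}=-cos(wt)
With w=16: H{sin(16t)}=-cos(16t)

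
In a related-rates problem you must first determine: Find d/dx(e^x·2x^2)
Product rule: (fg)' = f'g+fg'
f = e^x, f' = e^x
g = 2x^2, g' = 4x

Answer: 2·e^x·x^2+4·e^x·x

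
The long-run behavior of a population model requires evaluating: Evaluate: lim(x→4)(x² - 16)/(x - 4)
Factor: (x² - 16)=(x-4)(x+4)
Cancel (x-4): lim(x→4) (x+4)=8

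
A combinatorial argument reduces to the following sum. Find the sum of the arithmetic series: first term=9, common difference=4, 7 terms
Last term: a_n=9+(7-1)·4=33
Sum=n(a_1+a_n)/2=7(9+33)/2=147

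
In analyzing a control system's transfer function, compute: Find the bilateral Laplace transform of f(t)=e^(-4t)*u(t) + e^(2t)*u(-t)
For e^(-4t)*u(t): L = 1/(s + 4), Re(s) > -4
For e^(2t)*u(-t): L = -1/(s-2), Re(s) < 2
Combined: F(s) = 1/(s + 4) - 1/(s-2), -4 < Re(s) < 2

Answer: 1/(s + 4) - 1/(s-2), ROC: -4 < Re(s) < 2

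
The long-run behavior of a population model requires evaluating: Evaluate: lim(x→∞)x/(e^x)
Apply L'Hôpital 1 times (∞/∞ each time):
Eventually get 1!/(e^x) → 0

Answer: 0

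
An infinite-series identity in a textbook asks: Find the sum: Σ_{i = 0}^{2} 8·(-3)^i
Geometric series: S=a(1 - r^n)/(1 - r)
a=8, r=-3, n=3
S=8(1+27)/4=56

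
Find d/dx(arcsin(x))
d/dx[arcsin(u)] = u'/√(1-u²), u = x, u' = 1

Answer: 1/√(1-x²)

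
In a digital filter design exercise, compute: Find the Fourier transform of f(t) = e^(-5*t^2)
The Fourier transform of a Gaussian e^(-a * t^2) is sqrt(pi/a) * e^(-omega^2/(4a)).
With a = 5: F(omega) = sqrt(pi/5) * e^(-omega^2/20)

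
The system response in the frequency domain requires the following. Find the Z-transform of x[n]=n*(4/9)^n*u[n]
Using the property Z{n * a^n * u[n]} = az/(z-a)^2
With a = 4/9: X(z) = (4/9)z/(z - 4/9)^2, |z| > 4/9

Answer: (4/9)z/(z - 4/9)^2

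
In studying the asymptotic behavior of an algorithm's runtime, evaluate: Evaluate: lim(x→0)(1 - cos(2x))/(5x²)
Using 1-cos(u) ≈ u²/2 for small u:
(1-cos(2x)) ≈ (2x)²/2 = 4x²/2
So limit = 4/(2·5) = 2/5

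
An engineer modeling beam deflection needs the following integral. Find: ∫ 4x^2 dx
Using power rule: ∫ 4x^2 dx=4/3 x^3+C=(4/3)x^3+C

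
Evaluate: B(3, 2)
B(x,y) = Γ(x)Γ(y)/Γ(x+y) = (x-1)!(y-1)!/(x+y-1)!
B(3,2) = 2!·1!/4! = 1/12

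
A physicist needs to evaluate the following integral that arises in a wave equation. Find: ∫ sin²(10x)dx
Using identity sin²(u)=(1 - cos(2u))/2:
∫ (1 - cos(20x))/2 dx=x/2 - sin(20x)/40+C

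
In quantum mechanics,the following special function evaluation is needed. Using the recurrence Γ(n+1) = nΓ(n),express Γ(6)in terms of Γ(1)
Γ(6) = 5Γ(5) = 5·4Γ(4) = ... = 5!·Γ(1) = 120·Γ(1)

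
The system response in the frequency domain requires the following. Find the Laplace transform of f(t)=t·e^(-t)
L{t·e^(at)} = 1/(s-a)²
L{t·e^(-t)} = 1/(s+1)²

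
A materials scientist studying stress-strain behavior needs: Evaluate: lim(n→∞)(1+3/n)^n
This is the definition of e^3: lim(1 + 3/n)^n=e^3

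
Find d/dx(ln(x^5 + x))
Chain rule: d/dx[ln(u)] = u'/u where u = x^5+x
u' = 5x^4+1

Answer: (5x^4+1)/(x^5+x)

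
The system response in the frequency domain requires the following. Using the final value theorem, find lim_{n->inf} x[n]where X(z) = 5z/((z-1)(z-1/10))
Final value theorem: lim x[n]=lim_{z->1} (z-1)*X(z)
(z-1)*X(z)=5z/(z-1/10)
As z->1: 5/(1 - 1/10)=5/(9/10)=50/9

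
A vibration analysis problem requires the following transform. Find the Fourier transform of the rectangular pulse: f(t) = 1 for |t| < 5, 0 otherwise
F(omega)=integral from -5 to 5 of e^(-j * omega * t) dt
=2 * sin(5 * omega)/omega=10 * sinc(5 * omega/pi)

Answer: 2 * sin(5 * omega)/omega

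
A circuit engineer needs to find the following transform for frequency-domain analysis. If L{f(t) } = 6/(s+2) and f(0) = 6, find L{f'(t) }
L{f'(t)} = s·F(s) - f(0) = 6s/(s + 2) - 6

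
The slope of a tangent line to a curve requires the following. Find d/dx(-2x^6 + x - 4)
Power rule: d/dx(ax^n) = n·a·x^(n-1)
Term by term: -12·x^5+1

Answer: -12x^5+1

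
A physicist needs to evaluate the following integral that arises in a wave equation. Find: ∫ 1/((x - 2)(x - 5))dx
Partial fractions: 1/((x-2)(x-5)) = A/(x-2) + B/(x-5)
A = -1/3, B = 1/3
∫ [-1/3· 1/(x-2) + 1/3· 1/(x-5)] dx
= (1/3)[ln|x-5| - ln|x-2|] + C

Answer: (1/3)·ln|(x-5)/(x-2)| + C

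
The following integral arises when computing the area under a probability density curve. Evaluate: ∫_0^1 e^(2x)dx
Antiderivative: (1/2)e^(2x)
Evaluate: (1/2)(e^2 - 1)

Answer: (e^2 - 1)/2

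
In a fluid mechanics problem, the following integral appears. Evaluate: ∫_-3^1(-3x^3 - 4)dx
Step 1: Find antiderivative F(x) = (-3/4)x^4 - 4x
Step 2: F(1) - F(-3) = -19/4 - (-195/4) = 44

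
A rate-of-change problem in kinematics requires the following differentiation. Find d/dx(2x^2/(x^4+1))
Quotient rule: (f/g)'=(f'g - fg')/g²
f=2x^2, f'=4x
g=x^4 + 1, g'=4x^3

Answer: (4x·(x^4 + 1) - 8x^5)/(x^4 + 1)²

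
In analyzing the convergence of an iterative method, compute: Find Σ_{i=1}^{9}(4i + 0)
= 4·Σ i + 0·9 = 4·45 + 0 = 180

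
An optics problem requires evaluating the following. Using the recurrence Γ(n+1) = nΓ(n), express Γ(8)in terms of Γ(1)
Γ(8)=7Γ(7)=7·6Γ(6)=...=7!·Γ(1)=5040·Γ(1)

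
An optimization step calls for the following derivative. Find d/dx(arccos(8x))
d/dx[arccos(u)]=-u'/√(1-u²), u=8x, u'=8

Answer: -8/√(1-64x²)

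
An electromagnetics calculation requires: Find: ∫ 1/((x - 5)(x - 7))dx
Partial fractions: 1/((x-5)(x-7)) = A/(x-5)+B/(x-7)
A = -1/2, B = 1/2
∫ [-1/2· 1/(x-5)+1/2· 1/(x-7)] dx
= (1/2)[ln|x-7| - ln|x-5|]+C

Answer: (1/2)·ln|(x-7)/(x-5)|+C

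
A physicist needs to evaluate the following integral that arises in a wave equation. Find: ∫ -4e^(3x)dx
Since d/dx[e^(3x)] = 3e^(3x), we get -4/3 e^(3x) + C

Answer: (-4/3)e^(3x) + C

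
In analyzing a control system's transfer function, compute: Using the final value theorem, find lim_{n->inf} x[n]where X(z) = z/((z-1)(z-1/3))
Final value theorem: lim x[n]=lim_{z->1} (z-1)*X(z)
(z-1)*X(z)=z/(z-1/3)
As z->1: 1/(1 - 1/3)=1/(2/3)=3/2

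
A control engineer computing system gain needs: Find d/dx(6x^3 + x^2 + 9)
Power rule: d/dx(ax^n)=n·a·x^(n-1)
Term by term: 18·x^2 + 2·x

Answer: 18x^2 + 2x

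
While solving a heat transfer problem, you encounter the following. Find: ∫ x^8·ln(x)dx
By parts: u=ln(x), dv=x^8 dx
du=1/x dx, v=x^9/9
=x^9·ln(x)/9 - ∫ x^8/9 dx
=x^9·ln(x)/9 - x^9/81+C

Answer: x^9(ln(x)/9-1/81)+C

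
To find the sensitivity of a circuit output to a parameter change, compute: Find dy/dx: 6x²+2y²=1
Differentiate: 12x + 4y·(dy/dx) = 0
dy/dx = -12x/(4y) = -3·(x/y)

Answer: dy/dx = -3·(x/y)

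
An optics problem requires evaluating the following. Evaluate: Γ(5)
Γ(n)=(n-1)! for positive integers
Γ(5)=4!=24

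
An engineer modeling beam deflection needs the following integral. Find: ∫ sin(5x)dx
Using substitution u=5x: ∫ sin(u) du/5=-cos(u)/5 + C

Answer: (-1/5)cos(5x) + C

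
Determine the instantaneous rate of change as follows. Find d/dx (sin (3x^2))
Chain rule: d/dx[sin(u)] = cos(u)·u' where u = 3x^2
u' = 6x

Answer: 6x·cos(3x^2)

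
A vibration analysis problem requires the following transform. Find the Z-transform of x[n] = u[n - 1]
Using the time-shift property: Z{u[n-1]}=z^(-1)*z/(z-1)
=z^(0)/(z-1)

Answer: 1/(z-1)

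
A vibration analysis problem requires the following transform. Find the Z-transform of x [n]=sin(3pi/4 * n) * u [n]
Z{sin(w0*n)*u[n]}=z*sin(w0)/(z^2 - 2z*cos(w0) + 1)
With w0=3pi/4: X(z)=z*sin(3pi/4)/(z^2 - 2z*cos(3pi/4) + 1)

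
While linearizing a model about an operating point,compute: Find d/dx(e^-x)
Chain rule: d/dx[e^u] = e^u · u' where u = -x
u' = -1

Answer: -1·e^-x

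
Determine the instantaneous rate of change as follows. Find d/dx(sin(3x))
Chain rule: d/dx[sin(u)]=cos(u)·u' where u=3x
u'=3

Answer: 3·cos(3x)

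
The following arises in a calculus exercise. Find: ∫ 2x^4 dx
Using power rule: ∫ 2x^4 dx=2/5 x^5+C=(2/5)x^5+C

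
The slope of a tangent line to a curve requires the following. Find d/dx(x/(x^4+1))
Quotient rule: (f/g)' = (f'g - fg')/g²
f = x, f' = 1
g = x^4+1, g' = 4x^3

Answer: (1·(x^4+1)-4x^4)/(x^4+1)²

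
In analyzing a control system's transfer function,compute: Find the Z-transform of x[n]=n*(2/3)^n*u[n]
Using the property Z{n * a^n * u[n]} = az/(z-a)^2
With a = 2/3: X(z) = (2/3)z/(z - 2/3)^2, |z| > 2/3

Answer: (2/3)z/(z - 2/3)^2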